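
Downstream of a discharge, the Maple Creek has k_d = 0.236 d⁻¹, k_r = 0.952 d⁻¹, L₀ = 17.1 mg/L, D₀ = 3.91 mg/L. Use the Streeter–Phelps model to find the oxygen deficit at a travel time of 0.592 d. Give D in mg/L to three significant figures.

k_d L₀/(k_r−k_d) = 0.236×17.1/(0.952−0.236) = 4.036/0.7160 = 5.636 mg/L.
e^(−k_d t) = e^(−0.236×0.5920) = 0.8696; e^(−k_r t) = e^(−0.952×0.5920) = 0.5692.
D = 5.636 × (0.8696 − 0.5692) + 3.91 × 0.5692 = 1.693 + 2.225 = 3.919 mg/L.

D ≈ 3.92 mg/L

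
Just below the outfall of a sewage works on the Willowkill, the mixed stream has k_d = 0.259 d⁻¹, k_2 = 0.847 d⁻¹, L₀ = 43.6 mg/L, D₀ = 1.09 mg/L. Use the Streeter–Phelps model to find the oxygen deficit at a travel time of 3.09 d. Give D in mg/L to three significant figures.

k_d L₀/(k_2−k_d) = 0.259×43.6/(0.847−0.259) = 11.29/0.5880 = 19.20 mg/L.
e^(−k_d t) = e^(−0.259×3.090) = 0.4492; e^(−k_2 t) = e^(−0.847×3.090) = 0.07300.
D = 19.20 × (0.4492 − 0.07300) + 1.09 × 0.07300 = 7.225 + 0.07958 = 7.304 mg/L.

D ≈ 7.30 mg/L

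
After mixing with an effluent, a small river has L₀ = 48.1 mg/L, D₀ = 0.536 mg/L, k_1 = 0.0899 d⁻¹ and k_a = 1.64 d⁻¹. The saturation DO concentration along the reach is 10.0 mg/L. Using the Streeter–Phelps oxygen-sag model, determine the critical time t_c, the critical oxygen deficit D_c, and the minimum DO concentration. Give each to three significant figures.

At the critical point dD/dt = 0, so k_1 L₀ e^(−k_1 t) = k_a D. Substituting D(t) from the Streeter–Phelps equation and solving for t gives
t_c = ln[(k_a/k_1)(1 − D₀(k_a−k_1)/(k_1 L₀))] / (k_a−k_1).
Here k_a−k_1 = 1.550 d⁻¹ and 1 − D₀(k_a−k_1)/(k_1 L₀) = 1 − 0.536×1.550/(0.0899×48.1) = 0.8079, so
t_c = ln(18.24 × 0.8079) / 1.550 = 2.690 / 1.550 = 1.736 d.
D_c = (k_1/k_a) L₀ e^(−k_1 t_c) = (0.0899/1.64) × 48.1 × e^(−0.0899×1.736) = 0.05482 × 48.1 × 0.8555 = 2.256 mg/L.
Minimum DO = C_s − D_c = 10.0 − 2.256 = 7.744 mg/L.

t_c ≈ 1.74 d; D_c ≈ 2.26 mg/L; min DO ≈ 7.74 mg/L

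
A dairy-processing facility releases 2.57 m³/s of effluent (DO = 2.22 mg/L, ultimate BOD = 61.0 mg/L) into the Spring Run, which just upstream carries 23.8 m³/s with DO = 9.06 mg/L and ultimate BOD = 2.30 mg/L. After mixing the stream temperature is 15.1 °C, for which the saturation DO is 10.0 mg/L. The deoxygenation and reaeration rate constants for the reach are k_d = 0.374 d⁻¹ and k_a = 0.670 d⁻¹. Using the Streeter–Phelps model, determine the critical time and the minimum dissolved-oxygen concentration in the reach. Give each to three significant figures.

t_c ≈ 1.39 d; minimum DO ≈ 7.33 mg/L

Mixed DO = (23.8×9.06 + 2.57×2.22)/(23.8+2.57) = 221.3/26.37 = 8.393 mg/L.
Mixed L₀ = (23.8×2.30 + 2.57×61.0)/(26.37) = 211.5/26.37 = 8.021 mg/L.
Initial deficit D₀ = C_s − DO₀ = 10.0 − 8.393 = 1.607 mg/L.
t_c = (1/0.2960) ln[(0.670/0.374)(1 − 1.607×0.2960/(0.374×8.021))] = 3.378 × ln(1.507) = 1.387 d.
D_c = (0.374/0.670) × 8.021 × e^(−0.374×1.387) = 0.5582 × 8.021 × 0.5954 = 2.666 mg/L.
Minimum DO = 10.0 − 2.666 = 7.334 mg/L.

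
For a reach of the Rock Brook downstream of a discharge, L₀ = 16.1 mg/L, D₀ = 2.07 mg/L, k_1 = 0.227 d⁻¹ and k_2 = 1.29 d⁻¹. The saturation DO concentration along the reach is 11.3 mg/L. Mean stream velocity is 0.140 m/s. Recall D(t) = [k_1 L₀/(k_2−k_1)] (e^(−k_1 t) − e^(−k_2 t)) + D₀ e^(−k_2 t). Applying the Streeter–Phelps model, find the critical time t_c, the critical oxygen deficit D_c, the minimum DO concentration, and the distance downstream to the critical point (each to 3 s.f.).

t_c ≈ 0.768 d; D_c ≈ 2.38 mg/L; min DO ≈ 8.92 mg/L; x_c ≈ 9.28 km

With k_2/k_1 = 5.683 and 1 − D₀(k_2−k_1)/(k_1 L₀) = 0.3979,
t_c = ln(5.683 × 0.3979) / (1.29 − 0.227) = ln(2.261) / 1.063 = 0.8160/1.063 = 0.7676 d.
D_c = (k_1/k_2) L₀ e^(−k_1 t_c) = (0.227/1.29) × 16.1 × e^(−0.227×0.7676) = 0.1760 × 16.1 × 0.8401 = 2.380 mg/L.
Minimum DO = C_s − D_c = 11.3 − 2.380 = 8.920 mg/L.
x_c = v t_c = 0.140 m/s × 0.7676 d × 86400 s/d = 9285 m ≈ 9.28 km.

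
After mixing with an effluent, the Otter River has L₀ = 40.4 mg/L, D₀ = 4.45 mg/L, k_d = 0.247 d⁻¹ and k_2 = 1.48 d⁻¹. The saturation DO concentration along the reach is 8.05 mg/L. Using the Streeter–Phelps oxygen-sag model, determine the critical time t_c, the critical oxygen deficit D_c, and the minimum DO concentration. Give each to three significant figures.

t_c ≈ 0.805 d; D_c ≈ 5.53 mg/L; min DO ≈ 2.52 mg/L

t_c = [1/(k_2−k_d)] ln[(k_2/k_d)(1 − D₀(k_2−k_d)/(k_d L₀))]
= [1/(1.48−0.247)] ln[(1.48/0.247)(1 − 4.45×1.233/(0.247×40.4))]
= (1/1.233) ln[5.992 × 0.4501] = 0.8110 × ln(2.697) = 0.8110 × 0.9922 = 0.8047 d.
L(t_c) = L₀ e^(−k_d t_c) = 40.4 × 0.8197 = 33.12 mg/L, and at the critical point k_2 D_c = k_d L, so D_c = (0.247/1.48) × 33.12 = 5.527 mg/L.
Minimum DO = C_s − D_c = 8.05 − 5.527 = 2.523 mg/L.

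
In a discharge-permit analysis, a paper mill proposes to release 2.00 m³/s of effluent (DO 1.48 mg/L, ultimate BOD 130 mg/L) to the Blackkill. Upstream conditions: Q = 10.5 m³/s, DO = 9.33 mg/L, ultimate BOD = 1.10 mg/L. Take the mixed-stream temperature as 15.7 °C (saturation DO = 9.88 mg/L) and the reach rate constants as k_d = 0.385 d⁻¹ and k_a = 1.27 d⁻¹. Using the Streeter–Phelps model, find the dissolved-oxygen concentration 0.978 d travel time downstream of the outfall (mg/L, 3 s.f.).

Mixed DO = (10.5×9.33 + 2.00×1.48)/(10.5+2.00) = 100.9/12.50 = 8.074 mg/L.
Mixed L₀ = (10.5×1.10 + 2.00×130)/(12.50) = 271.6/12.50 = 21.72 mg/L.
Initial deficit D₀ = C_s − DO₀ = 9.88 − 8.074 = 1.806 mg/L.
D(0.978) = [0.385×21.72/(1.27−0.385)](e^(−0.385×0.978) − e^(−1.27×0.978)) + 1.806 e^(−1.27×0.978)
= 9.451 × (0.6862 − 0.2888) + 1.806 × 0.2888 = 4.278 mg/L.
DO = 9.88 − 4.278 = 5.602 mg/L.

DO ≈ 5.60 mg/L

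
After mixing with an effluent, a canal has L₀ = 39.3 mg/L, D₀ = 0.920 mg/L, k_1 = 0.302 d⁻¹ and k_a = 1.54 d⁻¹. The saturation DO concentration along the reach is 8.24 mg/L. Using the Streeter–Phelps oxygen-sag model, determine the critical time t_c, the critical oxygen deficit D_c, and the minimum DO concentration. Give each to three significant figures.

With k_a/k_1 = 5.099 and 1 − D₀(k_a−k_1)/(k_1 L₀) = 0.9040,
t_c = ln(5.099 × 0.9040) / (1.54 − 0.302) = ln(4.610) / 1.238 = 1.528/1.238 = 1.234 d.
D_c = (k_1/k_a) L₀ e^(−k_1 t_c) = (0.302/1.54) × 39.3 × e^(−0.302×1.234) = 0.1961 × 39.3 × 0.6888 = 5.309 mg/L.
Minimum DO = C_s − D_c = 8.24 − 5.309 = 2.931 mg/L.

t_c ≈ 1.23 d; D_c ≈ 5.31 mg/L; min DO ≈ 2.93 mg/L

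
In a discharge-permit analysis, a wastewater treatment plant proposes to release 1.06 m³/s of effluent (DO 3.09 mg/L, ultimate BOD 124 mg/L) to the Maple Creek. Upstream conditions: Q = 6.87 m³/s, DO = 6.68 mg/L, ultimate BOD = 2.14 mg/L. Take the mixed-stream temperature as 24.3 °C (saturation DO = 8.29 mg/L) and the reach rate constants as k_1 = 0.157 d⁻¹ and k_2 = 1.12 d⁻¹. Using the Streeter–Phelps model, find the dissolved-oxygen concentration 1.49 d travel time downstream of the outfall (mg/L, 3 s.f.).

Mixed DO = (6.87×6.68 + 1.06×3.09)/(6.87+1.06) = 49.17/7.930 = 6.200 mg/L.
Mixed L₀ = (6.87×2.14 + 1.06×124)/(7.930) = 146.1/7.930 = 18.43 mg/L.
Initial deficit D₀ = C_s − DO₀ = 8.29 − 6.200 = 2.090 mg/L.
D(1.49) = [0.157×18.43/(1.12−0.157)](e^(−0.157×1.49) − e^(−1.12×1.49)) + 2.090 e^(−1.12×1.49)
= 3.005 × (0.7914 − 0.1885) + 2.090 × 0.1885 = 2.205 mg/L.
DO = 8.29 − 2.205 = 6.085 mg/L.

DO ≈ 6.08 mg/L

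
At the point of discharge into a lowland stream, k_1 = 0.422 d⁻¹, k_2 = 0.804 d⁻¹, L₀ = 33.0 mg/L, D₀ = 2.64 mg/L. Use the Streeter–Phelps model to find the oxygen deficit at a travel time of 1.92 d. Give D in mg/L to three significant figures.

D ≈ 8.99 mg/L

k_1 L₀/(k_2−k_1) = 0.422×33.0/(0.804−0.422) = 13.93/0.3820 = 36.46 mg/L.
e^(−k_1 t) = e^(−0.422×1.920) = 0.4448; e^(−k_2 t) = e^(−0.804×1.920) = 0.2136.
D = 36.46 × (0.4448 − 0.2136) + 2.64 × 0.2136 = 8.427 + 0.5639 = 8.991 mg/L.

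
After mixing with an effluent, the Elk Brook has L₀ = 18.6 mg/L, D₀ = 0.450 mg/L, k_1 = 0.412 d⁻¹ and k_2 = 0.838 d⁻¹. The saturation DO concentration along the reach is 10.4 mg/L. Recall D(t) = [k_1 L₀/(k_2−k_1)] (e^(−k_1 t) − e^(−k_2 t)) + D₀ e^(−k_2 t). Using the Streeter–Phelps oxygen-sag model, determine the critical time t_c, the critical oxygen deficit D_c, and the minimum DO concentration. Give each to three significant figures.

t_c = [1/(k_2−k_1)] ln[(k_2/k_1)(1 − D₀(k_2−k_1)/(k_1 L₀))]
= [1/(0.838−0.412)] ln[(0.838/0.412)(1 − 0.450×0.4260/(0.412×18.6))]
= (1/0.4260) ln[2.034 × 0.9750] = 2.347 × ln(1.983) = 2.347 × 0.6847 = 1.607 d.
D_c = (k_1/k_2) L₀ e^(−k_1 t_c) = (0.412/0.838) × 18.6 × e^(−0.412×1.607) = 0.4916 × 18.6 × 0.5157 = 4.716 mg/L.
Minimum DO = C_s − D_c = 10.4 − 4.716 = 5.684 mg/L.

t_c ≈ 1.61 d; D_c ≈ 4.72 mg/L; min DO ≈ 5.68 mg/L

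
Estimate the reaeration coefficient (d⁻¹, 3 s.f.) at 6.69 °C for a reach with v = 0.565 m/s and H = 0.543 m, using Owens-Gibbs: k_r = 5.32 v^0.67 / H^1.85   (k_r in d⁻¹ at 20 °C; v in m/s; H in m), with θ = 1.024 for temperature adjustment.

k_r ≈ 8.19 d⁻¹

k_r(20) = 5.32 × 0.565^0.67 / 0.543^1.85 = 5.32 × 0.6821 / 0.3231 = 11.23 d⁻¹.
k_r(6.69) = 11.23 × 1.024^(6.69−20) = 11.23 × 0.7293 = 8.191 d⁻¹.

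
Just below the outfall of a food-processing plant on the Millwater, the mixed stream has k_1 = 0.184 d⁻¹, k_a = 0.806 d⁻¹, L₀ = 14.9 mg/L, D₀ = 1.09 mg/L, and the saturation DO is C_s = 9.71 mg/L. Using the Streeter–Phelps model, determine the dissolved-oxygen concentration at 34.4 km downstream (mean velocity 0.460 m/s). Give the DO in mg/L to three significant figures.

Travel time t = x/v = 34.4 km / (0.460 m/s) = 34400 m / 0.460 m/s = 74780 s = 0.8655 d.
k_1 L₀/(k_a−k_1) = 0.184×14.9/(0.806−0.184) = 2.742/0.6220 = 4.408 mg/L.
e^(−k_1 t) = e^(−0.184×0.8655) = 0.8528; e^(−k_a t) = e^(−0.806×0.8655) = 0.4978.
D = 4.408 × (0.8528 − 0.4978) + 1.09 × 0.4978 = 1.565 + 0.5426 = 2.107 mg/L.
DO = C_s − D = 9.71 − 2.107 = 7.603 mg/L.

DO ≈ 7.60 mg/L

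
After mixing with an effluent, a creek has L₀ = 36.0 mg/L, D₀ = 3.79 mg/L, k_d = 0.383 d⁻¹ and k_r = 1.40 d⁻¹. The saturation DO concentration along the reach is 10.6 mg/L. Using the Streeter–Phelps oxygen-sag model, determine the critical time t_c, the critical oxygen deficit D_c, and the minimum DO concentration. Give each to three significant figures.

t_c = [1/(k_r−k_d)] ln[(k_r/k_d)(1 − D₀(k_r−k_d)/(k_d L₀))]
= [1/(1.40−0.383)] ln[(1.40/0.383)(1 − 3.79×1.017/(0.383×36.0))]
= (1/1.017) ln[3.655 × 0.7205] = 0.9833 × ln(2.634) = 0.9833 × 0.9683 = 0.9521 d.
L(t_c) = L₀ e^(−k_d t_c) = 36.0 × 0.6944 = 25.00 mg/L, and at the critical point k_r D_c = k_d L, so D_c = (0.383/1.40) × 25.00 = 6.839 mg/L.
Minimum DO = C_s − D_c = 10.6 − 6.839 = 3.761 mg/L.

t_c ≈ 0.952 d; D_c ≈ 6.84 mg/L; min DO ≈ 3.76 mg/L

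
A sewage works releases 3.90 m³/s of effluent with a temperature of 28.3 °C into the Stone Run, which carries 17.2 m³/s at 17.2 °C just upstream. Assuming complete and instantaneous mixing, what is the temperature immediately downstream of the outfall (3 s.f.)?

19.3 °C

Flow-weighted mixing: C = (Q_r C_r + Q_w C_w)/(Q_r + Q_w)
= (17.2×17.2 + 3.90×28.3)/(17.2 + 3.90) = 406.2/21.10 = 19.25 °C.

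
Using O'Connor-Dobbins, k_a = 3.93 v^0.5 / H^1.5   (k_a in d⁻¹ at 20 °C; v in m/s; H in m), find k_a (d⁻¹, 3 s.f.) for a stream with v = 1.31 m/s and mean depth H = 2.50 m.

k_a = 3.93 × 1.31^0.5 / 2.50^1.5 = 3.93 × 1.145 / 3.953 = 1.138 d⁻¹.

k_a ≈ 1.14 d⁻¹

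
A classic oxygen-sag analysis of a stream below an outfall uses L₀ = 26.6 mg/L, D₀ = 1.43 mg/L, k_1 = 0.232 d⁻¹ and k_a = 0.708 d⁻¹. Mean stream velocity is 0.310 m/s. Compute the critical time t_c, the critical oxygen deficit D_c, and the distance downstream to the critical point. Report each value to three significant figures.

t_c = [1/(k_a−k_1)] ln[(k_a/k_1)(1 − D₀(k_a−k_1)/(k_1 L₀))]
= [1/(0.708−0.232)] ln[(0.708/0.232)(1 − 1.43×0.4760/(0.232×26.6))]
= (1/0.4760) ln[3.052 × 0.8897] = 2.101 × ln(2.715) = 2.101 × 0.9988 = 2.098 d.
D_c = (k_1/k_a) L₀ e^(−k_1 t_c) = (0.232/0.708) × 26.6 × e^(−0.232×2.098) = 0.3277 × 26.6 × 0.6146 = 5.357 mg/L.
x_c = v t_c = 0.310 m/s × 2.098 d × 86400 s/d = 56200 m ≈ 56.2 km.

t_c ≈ 2.10 d; D_c ≈ 5.36 mg/L; x_c ≈ 56.2 km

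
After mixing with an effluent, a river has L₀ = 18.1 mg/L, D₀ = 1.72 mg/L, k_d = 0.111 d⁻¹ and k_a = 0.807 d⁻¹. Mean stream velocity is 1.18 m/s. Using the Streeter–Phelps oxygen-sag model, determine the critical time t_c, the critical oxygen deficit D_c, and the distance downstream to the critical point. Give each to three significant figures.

At the critical point dD/dt = 0, so k_d L₀ e^(−k_d t) = k_a D. Substituting D(t) from the Streeter–Phelps equation and solving for t gives
t_c = ln[(k_a/k_d)(1 − D₀(k_a−k_d)/(k_d L₀))] / (k_a−k_d).
Here k_a−k_d = 0.6960 d⁻¹ and 1 − D₀(k_a−k_d)/(k_d L₀) = 1 − 1.72×0.6960/(0.111×18.1) = 0.4042, so
t_c = ln(7.270 × 0.4042) / 0.6960 = 1.078 / 0.6960 = 1.549 d.
D_c = (k_d/k_a) L₀ e^(−k_d t_c) = (0.111/0.807) × 18.1 × e^(−0.111×1.549) = 0.1375 × 18.1 × 0.8421 = 2.096 mg/L.
x_c = v t_c = 1.18 m/s × 1.549 d × 86400 s/d = 157900 m ≈ 158 km.

t_c ≈ 1.55 d; D_c ≈ 2.10 mg/L; x_c ≈ 158 km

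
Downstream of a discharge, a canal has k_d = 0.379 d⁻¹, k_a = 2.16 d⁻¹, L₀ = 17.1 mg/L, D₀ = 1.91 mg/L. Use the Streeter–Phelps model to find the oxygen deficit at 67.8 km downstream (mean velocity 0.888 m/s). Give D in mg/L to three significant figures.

D ≈ 2.35 mg/L

Travel time t = x/v = 67.8 km / (0.888 m/s) = 67800 m / 0.888 m/s = 76350 s = 0.8837 d.
k_d L₀/(k_a−k_d) = 0.379×17.1/(2.16−0.379) = 6.481/1.781 = 3.639 mg/L.
e^(−k_d t) = e^(−0.379×0.8837) = 0.7154; e^(−k_a t) = e^(−2.16×0.8837) = 0.1483.
D = 3.639 × (0.7154 − 0.1483) + 1.91 × 0.1483 = 2.064 + 0.2832 = 2.347 mg/L.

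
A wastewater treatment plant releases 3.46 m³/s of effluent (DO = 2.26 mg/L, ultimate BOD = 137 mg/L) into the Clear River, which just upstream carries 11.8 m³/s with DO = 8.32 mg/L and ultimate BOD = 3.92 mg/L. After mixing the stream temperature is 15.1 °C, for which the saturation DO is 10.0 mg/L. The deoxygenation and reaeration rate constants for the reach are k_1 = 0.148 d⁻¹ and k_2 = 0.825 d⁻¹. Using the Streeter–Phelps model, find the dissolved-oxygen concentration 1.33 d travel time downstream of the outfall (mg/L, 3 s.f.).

DO ≈ 5.35 mg/L

Mixed DO = (11.8×8.32 + 3.46×2.26)/(11.8+3.46) = 106.0/15.26 = 6.946 mg/L.
Mixed L₀ = (11.8×3.92 + 3.46×137)/(15.26) = 520.3/15.26 = 34.09 mg/L.
Initial deficit D₀ = C_s − DO₀ = 10.0 − 6.946 = 3.054 mg/L.
D(1.33) = [0.148×34.09/(0.825−0.148)](e^(−0.148×1.33) − e^(−0.825×1.33)) + 3.054 e^(−0.825×1.33)
= 7.453 × (0.8213 − 0.3338) + 3.054 × 0.3338 = 4.653 mg/L.
DO = 10.0 − 4.653 = 5.347 mg/L.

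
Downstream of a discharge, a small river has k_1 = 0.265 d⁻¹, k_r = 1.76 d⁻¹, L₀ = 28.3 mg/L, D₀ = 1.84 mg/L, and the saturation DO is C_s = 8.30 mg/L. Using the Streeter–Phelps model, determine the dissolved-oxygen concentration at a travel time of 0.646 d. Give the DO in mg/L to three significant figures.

DO ≈ 5.09 mg/L

k_1 L₀/(k_r−k_1) = 0.265×28.3/(1.76−0.265) = 7.500/1.495 = 5.016 mg/L.
e^(−k_1 t) = e^(−0.265×0.6460) = 0.8427; e^(−k_r t) = e^(−1.76×0.6460) = 0.3208.
D = 5.016 × (0.8427 − 0.3208) + 1.84 × 0.3208 = 2.618 + 0.5903 = 3.208 mg/L.
DO = C_s − D = 8.30 − 3.208 = 5.092 mg/L.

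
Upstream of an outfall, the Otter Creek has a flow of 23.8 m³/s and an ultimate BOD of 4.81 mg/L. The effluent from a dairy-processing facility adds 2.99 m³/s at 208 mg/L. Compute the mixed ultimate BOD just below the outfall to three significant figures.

27.5 mg/L

Flow-weighted mixing: C = (Q_r C_r + Q_w C_w)/(Q_r + Q_w)
= (23.8×4.81 + 2.99×208)/(23.8 + 2.99) = 736.4/26.79 = 27.49 mg/L.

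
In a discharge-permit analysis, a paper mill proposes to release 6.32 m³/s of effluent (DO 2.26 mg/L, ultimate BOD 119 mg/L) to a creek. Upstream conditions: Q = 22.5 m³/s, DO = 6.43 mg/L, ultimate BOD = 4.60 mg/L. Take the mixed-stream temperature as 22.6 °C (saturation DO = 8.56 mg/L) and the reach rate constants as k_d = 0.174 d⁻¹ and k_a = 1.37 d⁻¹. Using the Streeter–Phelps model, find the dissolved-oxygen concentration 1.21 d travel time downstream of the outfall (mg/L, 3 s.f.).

DO ≈ 5.30 mg/L

Mixed DO = (22.5×6.43 + 6.32×2.26)/(22.5+6.32) = 159.0/28.82 = 5.516 mg/L.
Mixed L₀ = (22.5×4.60 + 6.32×119)/(28.82) = 855.6/28.82 = 29.69 mg/L.
Initial deficit D₀ = C_s − DO₀ = 8.56 − 5.516 = 3.044 mg/L.
D(1.21) = [0.174×29.69/(1.37−0.174)](e^(−0.174×1.21) − e^(−1.37×1.21)) + 3.044 e^(−1.37×1.21)
= 4.319 × (0.8101 − 0.1906) + 3.044 × 0.1906 = 3.256 mg/L.
DO = 8.56 − 3.256 = 5.304 mg/L.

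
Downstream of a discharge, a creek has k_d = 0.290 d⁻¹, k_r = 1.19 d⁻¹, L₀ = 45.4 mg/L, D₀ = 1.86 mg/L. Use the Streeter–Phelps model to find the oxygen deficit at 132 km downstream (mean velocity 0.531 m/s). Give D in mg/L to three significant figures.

Travel time t = x/v = 132 km / (0.531 m/s) = 132000 m / 0.531 m/s = 248600 s = 2.877 d.
k_d L₀/(k_r−k_d) = 0.290×45.4/(1.19−0.290) = 13.17/0.9000 = 14.63 mg/L.
e^(−k_d t) = e^(−0.290×2.877) = 0.4341; e^(−k_r t) = e^(−1.19×2.877) = 0.03259.
D = 14.63 × (0.4341 − 0.03259) + 1.86 × 0.03259 = 5.874 + 0.06061 = 5.935 mg/L.

D ≈ 5.93 mg/L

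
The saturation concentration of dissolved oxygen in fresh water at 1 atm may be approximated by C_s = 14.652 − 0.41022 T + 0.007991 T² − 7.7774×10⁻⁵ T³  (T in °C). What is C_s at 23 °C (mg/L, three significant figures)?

C_s ≈ 8.50 mg/L

C_s = 14.652 − 0.41022×23 + 0.007991×23² − 7.7774×10⁻⁵×23³ = 8.498 mg/L.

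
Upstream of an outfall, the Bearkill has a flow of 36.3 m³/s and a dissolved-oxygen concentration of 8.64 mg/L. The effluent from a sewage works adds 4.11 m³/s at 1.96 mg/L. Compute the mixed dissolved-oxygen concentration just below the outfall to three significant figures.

Flow-weighted mixing: C = (Q_r C_r + Q_w C_w)/(Q_r + Q_w)
= (36.3×8.64 + 4.11×1.96)/(36.3 + 4.11) = 321.7/40.41 = 7.961 mg/L.

7.96 mg/L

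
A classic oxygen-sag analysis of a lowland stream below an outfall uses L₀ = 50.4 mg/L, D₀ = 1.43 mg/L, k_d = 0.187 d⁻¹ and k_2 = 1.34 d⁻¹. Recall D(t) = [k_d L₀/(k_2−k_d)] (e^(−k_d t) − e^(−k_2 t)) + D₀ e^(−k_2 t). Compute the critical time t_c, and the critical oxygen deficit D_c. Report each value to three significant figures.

With k_2/k_d = 7.166 and 1 − D₀(k_2−k_d)/(k_d L₀) = 0.8251,
t_c = ln(7.166 × 0.8251) / (1.34 − 0.187) = ln(5.912) / 1.153 = 1.777/1.153 = 1.541 d.
D_c = (k_d/k_2) L₀ e^(−k_d t_c) = (0.187/1.34) × 50.4 × e^(−0.187×1.541) = 0.1396 × 50.4 × 0.7496 = 5.272 mg/L.

t_c ≈ 1.54 d; D_c ≈ 5.27 mg/L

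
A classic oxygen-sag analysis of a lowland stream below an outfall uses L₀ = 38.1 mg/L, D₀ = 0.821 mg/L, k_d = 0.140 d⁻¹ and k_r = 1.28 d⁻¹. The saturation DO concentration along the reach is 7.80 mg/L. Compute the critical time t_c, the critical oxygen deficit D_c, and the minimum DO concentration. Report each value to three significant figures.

With k_r/k_d = 9.143 and 1 − D₀(k_r−k_d)/(k_d L₀) = 0.8245,
t_c = ln(9.143 × 0.8245) / (1.28 − 0.140) = ln(7.539) / 1.140 = 2.020/1.140 = 1.772 d.
D_c = (k_d/k_r) L₀ e^(−k_d t_c) = (0.140/1.28) × 38.1 × e^(−0.140×1.772) = 0.1094 × 38.1 × 0.7803 = 3.252 mg/L.
Minimum DO = C_s − D_c = 7.80 − 3.252 = 4.548 mg/L.

t_c ≈ 1.77 d; D_c ≈ 3.25 mg/L; min DO ≈ 4.55 mg/L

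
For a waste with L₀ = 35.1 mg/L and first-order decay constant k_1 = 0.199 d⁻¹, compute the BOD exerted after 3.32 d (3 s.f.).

y ≈ 17.0 mg/L

y_t = L₀(1 − e^(−k_1 t)) = 35.1 × (1 − e^(−0.199×3.32))
= 35.1 × (1 − 0.5165) = 35.1 × 0.4835 = 16.97 mg/L.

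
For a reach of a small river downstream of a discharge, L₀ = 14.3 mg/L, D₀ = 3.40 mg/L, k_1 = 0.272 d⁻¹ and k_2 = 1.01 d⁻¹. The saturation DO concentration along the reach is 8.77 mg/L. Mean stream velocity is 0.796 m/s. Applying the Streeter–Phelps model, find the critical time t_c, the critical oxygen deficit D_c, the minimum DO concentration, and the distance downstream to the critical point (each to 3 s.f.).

At the critical point dD/dt = 0, so k_1 L₀ e^(−k_1 t) = k_2 D. Substituting D(t) from the Streeter–Phelps equation and solving for t gives
t_c = ln[(k_2/k_1)(1 − D₀(k_2−k_1)/(k_1 L₀))] / (k_2−k_1).
Here k_2−k_1 = 0.7380 d⁻¹ and 1 − D₀(k_2−k_1)/(k_1 L₀) = 1 − 3.40×0.7380/(0.272×14.3) = 0.3549, so
t_c = ln(3.713 × 0.3549) / 0.7380 = 0.2760 / 0.7380 = 0.3739 d.
D_c = (k_1/k_2) L₀ e^(−k_1 t_c) = (0.272/1.01) × 14.3 × e^(−0.272×0.3739) = 0.2693 × 14.3 × 0.9033 = 3.479 mg/L.
Minimum DO = C_s − D_c = 8.77 − 3.479 = 5.291 mg/L.
x_c = v t_c = 0.796 m/s × 0.3739 d × 86400 s/d = 25720 m ≈ 25.7 km.

t_c ≈ 0.374 d; D_c ≈ 3.48 mg/L; min DO ≈ 5.29 mg/L; x_c ≈ 25.7 km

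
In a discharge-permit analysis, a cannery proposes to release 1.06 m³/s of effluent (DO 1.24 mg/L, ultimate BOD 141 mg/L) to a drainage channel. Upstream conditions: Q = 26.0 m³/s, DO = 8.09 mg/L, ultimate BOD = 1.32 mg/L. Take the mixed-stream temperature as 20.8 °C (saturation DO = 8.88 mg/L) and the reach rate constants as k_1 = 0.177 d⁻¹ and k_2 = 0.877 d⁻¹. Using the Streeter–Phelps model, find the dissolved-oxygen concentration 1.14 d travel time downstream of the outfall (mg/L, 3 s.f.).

DO ≈ 7.72 mg/L

Mixed DO = (26.0×8.09 + 1.06×1.24)/(26.0+1.06) = 211.7/27.06 = 7.822 mg/L.
Mixed L₀ = (26.0×1.32 + 1.06×141)/(27.06) = 183.8/27.06 = 6.792 mg/L.
Initial deficit D₀ = C_s − DO₀ = 8.88 − 7.822 = 1.058 mg/L.
D(1.14) = [0.177×6.792/(0.877−0.177)](e^(−0.177×1.14) − e^(−0.877×1.14)) + 1.058 e^(−0.877×1.14)
= 1.717 × (0.8173 − 0.3680) + 1.058 × 0.3680 = 1.161 mg/L.
DO = 8.88 − 1.161 = 7.719 mg/L.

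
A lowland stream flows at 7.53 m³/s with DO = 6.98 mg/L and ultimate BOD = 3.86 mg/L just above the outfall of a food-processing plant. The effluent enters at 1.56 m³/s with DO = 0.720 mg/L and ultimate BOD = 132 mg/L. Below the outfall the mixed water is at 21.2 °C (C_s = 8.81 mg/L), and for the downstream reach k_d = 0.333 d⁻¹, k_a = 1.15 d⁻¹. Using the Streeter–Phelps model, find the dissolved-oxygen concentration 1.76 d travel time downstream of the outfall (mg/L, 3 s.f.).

Mixed DO = (7.53×6.98 + 1.56×0.720)/(7.53+1.56) = 53.68/9.090 = 5.906 mg/L.
Mixed L₀ = (7.53×3.86 + 1.56×132)/(9.090) = 235.0/9.090 = 25.85 mg/L.
Initial deficit D₀ = C_s − DO₀ = 8.81 − 5.906 = 2.904 mg/L.
D(1.76) = [0.333×25.85/(1.15−0.333)](e^(−0.333×1.76) − e^(−1.15×1.76)) + 2.904 e^(−1.15×1.76)
= 10.54 × (0.5565 − 0.1321) + 2.904 × 0.1321 = 4.855 mg/L.
DO = 8.81 − 4.855 = 3.955 mg/L.

DO ≈ 3.95 mg/L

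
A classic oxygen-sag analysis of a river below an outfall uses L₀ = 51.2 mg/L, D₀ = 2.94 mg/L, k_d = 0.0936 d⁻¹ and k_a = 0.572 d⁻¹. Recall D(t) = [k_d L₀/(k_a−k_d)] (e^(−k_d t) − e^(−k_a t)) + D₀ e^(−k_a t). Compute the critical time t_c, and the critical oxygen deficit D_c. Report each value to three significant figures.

At the critical point dD/dt = 0, so k_d L₀ e^(−k_d t) = k_a D. Substituting D(t) from the Streeter–Phelps equation and solving for t gives
t_c = ln[(k_a/k_d)(1 − D₀(k_a−k_d)/(k_d L₀))] / (k_a−k_d).
Here k_a−k_d = 0.4784 d⁻¹ and 1 − D₀(k_a−k_d)/(k_d L₀) = 1 − 2.94×0.4784/(0.0936×51.2) = 0.7065, so
t_c = ln(6.111 × 0.7065) / 0.4784 = 1.463 / 0.4784 = 3.057 d.
L(t_c) = L₀ e^(−k_d t_c) = 51.2 × 0.7511 = 38.46 mg/L, and at the critical point k_a D_c = k_d L, so D_c = (0.0936/0.572) × 38.46 = 6.293 mg/L.

t_c ≈ 3.06 d; D_c ≈ 6.29 mg/L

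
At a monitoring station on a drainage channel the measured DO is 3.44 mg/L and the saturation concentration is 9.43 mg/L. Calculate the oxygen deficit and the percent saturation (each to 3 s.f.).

D = C_s − C = 9.43 − 3.44 = 5.99 mg/L.
% saturation = 3.44/9.43 × 100 = 36.5 %.

D ≈ 5.99 mg/L; 36.5 % saturation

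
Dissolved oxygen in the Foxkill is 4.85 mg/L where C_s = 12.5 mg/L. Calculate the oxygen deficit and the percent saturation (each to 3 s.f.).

D = C_s − C = 12.5 − 4.85 = 7.65 mg/L.
% saturation = 4.85/12.5 × 100 = 38.8 %.

D ≈ 7.65 mg/L; 38.8 % saturation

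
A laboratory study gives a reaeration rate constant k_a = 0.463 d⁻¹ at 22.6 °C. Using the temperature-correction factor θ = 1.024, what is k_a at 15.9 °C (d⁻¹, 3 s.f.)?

k_a ≈ 0.395 d⁻¹

k_a(T₂) = k_a(T₁) · θ^(T₂−T₁) = 0.463 × 1.024^(15.9−22.6)
= 0.463 × 1.024^-6.70 = 0.463 × 0.8531 = 0.3950 d⁻¹.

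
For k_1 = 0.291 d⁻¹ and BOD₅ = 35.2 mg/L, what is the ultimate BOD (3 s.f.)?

L₀ ≈ 45.9 mg/L

BOD₅ = L₀(1 − e^(−5k_1)) ⇒ L₀ = BOD₅ / (1 − e^(−5×0.291))
= 35.2 / (1 − 0.2334) = 35.2 / 0.7666 = 45.92 mg/L.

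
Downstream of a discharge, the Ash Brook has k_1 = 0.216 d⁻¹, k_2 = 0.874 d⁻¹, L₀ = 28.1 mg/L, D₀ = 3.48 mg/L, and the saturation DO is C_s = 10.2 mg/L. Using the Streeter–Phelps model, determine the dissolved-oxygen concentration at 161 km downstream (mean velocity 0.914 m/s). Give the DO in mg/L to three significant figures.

DO ≈ 5.23 mg/L

Travel time t = x/v = 161 km / (0.914 m/s) = 161000 m / 0.914 m/s = 176100 s = 2.039 d.
k_1 L₀/(k_2−k_1) = 0.216×28.1/(0.874−0.216) = 6.070/0.6580 = 9.224 mg/L.
e^(−k_1 t) = e^(−0.216×2.039) = 0.6438; e^(−k_2 t) = e^(−0.874×2.039) = 0.1683.
D = 9.224 × (0.6438 − 0.1683) + 3.48 × 0.1683 = 4.386 + 0.5858 = 4.972 mg/L.
DO = C_s − D = 10.2 − 4.972 = 5.228 mg/L.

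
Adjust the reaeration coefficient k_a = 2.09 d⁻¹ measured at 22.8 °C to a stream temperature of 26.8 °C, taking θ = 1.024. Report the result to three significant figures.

k_a(T₂) = k_a(T₁) · θ^(T₂−T₁) = 2.09 × 1.024^(26.8−22.8)
= 2.09 × 1.024^4.00 = 2.09 × 1.100 = 2.298 d⁻¹.

k_a ≈ 2.30 d⁻¹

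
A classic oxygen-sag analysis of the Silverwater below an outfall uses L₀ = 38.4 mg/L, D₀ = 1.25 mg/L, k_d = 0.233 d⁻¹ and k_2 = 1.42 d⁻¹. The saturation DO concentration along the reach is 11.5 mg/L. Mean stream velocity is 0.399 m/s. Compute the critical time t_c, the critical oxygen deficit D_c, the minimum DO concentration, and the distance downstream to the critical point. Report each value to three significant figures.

t_c ≈ 1.37 d; D_c ≈ 4.58 mg/L; min DO ≈ 6.92 mg/L; x_c ≈ 47.2 km

With k_2/k_d = 6.094 and 1 − D₀(k_2−k_d)/(k_d L₀) = 0.8342,
t_c = ln(6.094 × 0.8342) / (1.42 − 0.233) = ln(5.084) / 1.187 = 1.626/1.187 = 1.370 d.
L(t_c) = L₀ e^(−k_d t_c) = 38.4 × 0.7267 = 27.91 mg/L, and at the critical point k_2 D_c = k_d L, so D_c = (0.233/1.42) × 27.91 = 4.579 mg/L.
Minimum DO = C_s − D_c = 11.5 − 4.579 = 6.921 mg/L.
x_c = v t_c = 0.399 m/s × 1.370 d × 86400 s/d = 47220 m ≈ 47.2 km.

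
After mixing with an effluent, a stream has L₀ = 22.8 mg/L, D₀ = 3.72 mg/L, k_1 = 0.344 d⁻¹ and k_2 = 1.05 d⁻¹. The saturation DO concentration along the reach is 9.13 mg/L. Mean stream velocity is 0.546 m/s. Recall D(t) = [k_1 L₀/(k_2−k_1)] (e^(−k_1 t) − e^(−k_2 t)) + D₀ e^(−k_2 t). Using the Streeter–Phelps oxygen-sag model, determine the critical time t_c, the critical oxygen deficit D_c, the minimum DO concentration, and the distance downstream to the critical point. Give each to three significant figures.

With k_2/k_1 = 3.052 and 1 − D₀(k_2−k_1)/(k_1 L₀) = 0.6651,
t_c = ln(3.052 × 0.6651) / (1.05 − 0.344) = ln(2.030) / 0.7060 = 0.7082/0.7060 = 1.003 d.
L(t_c) = L₀ e^(−k_1 t_c) = 22.8 × 0.7082 = 16.15 mg/L, and at the critical point k_2 D_c = k_1 L, so D_c = (0.344/1.05) × 16.15 = 5.290 mg/L.
Minimum DO = C_s − D_c = 9.13 − 5.290 = 3.840 mg/L.
x_c = v t_c = 0.546 m/s × 1.003 d × 86400 s/d = 47320 m ≈ 47.3 km.

t_c ≈ 1.00 d; D_c ≈ 5.29 mg/L; min DO ≈ 3.84 mg/L; x_c ≈ 47.3 km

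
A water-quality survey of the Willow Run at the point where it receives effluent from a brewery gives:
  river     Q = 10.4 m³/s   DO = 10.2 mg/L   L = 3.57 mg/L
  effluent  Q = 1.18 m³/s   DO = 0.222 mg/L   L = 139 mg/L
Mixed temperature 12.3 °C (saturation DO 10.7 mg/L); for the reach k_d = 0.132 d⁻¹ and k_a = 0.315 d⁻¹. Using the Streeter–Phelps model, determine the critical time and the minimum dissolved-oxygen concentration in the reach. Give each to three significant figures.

Mixed DO = (10.4×10.2 + 1.18×0.222)/(10.4+1.18) = 106.3/11.58 = 9.183 mg/L.
Mixed L₀ = (10.4×3.57 + 1.18×139)/(11.58) = 201.1/11.58 = 17.37 mg/L.
Initial deficit D₀ = C_s − DO₀ = 10.7 − 9.183 = 1.517 mg/L.
t_c = (1/0.1830) ln[(0.315/0.132)(1 − 1.517×0.1830/(0.132×17.37))] = 5.464 × ln(2.097) = 4.048 d.
D_c = (0.132/0.315) × 17.37 × e^(−0.132×4.048) = 0.4190 × 17.37 × 0.5861 = 4.266 mg/L.
Minimum DO = 10.7 − 4.266 = 6.434 mg/L.

t_c ≈ 4.05 d; minimum DO ≈ 6.43 mg/L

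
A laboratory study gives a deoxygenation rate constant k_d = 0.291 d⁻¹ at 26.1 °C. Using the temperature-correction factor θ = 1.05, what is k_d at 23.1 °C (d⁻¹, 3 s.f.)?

k_d ≈ 0.251 d⁻¹

k_d(T₂) = k_d(T₁) · θ^(T₂−T₁) = 0.291 × 1.05^(23.1−26.1)
= 0.291 × 1.05^-3.00 = 0.291 × 0.8638 = 0.2514 d⁻¹.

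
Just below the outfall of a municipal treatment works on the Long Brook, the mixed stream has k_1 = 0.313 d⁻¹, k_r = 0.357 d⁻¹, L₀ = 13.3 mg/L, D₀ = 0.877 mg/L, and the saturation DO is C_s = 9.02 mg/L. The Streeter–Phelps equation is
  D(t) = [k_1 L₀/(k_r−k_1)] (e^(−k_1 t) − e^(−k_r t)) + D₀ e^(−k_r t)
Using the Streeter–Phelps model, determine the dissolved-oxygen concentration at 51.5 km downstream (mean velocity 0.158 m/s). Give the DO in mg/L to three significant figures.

Travel time t = x/v = 51.5 km / (0.158 m/s) = 51500 m / 0.158 m/s = 325900 s = 3.773 d.
k_1 L₀/(k_r−k_1) = 0.313×13.3/(0.357−0.313) = 4.163/0.04400 = 94.61 mg/L.
e^(−k_1 t) = e^(−0.313×3.773) = 0.3070; e^(−k_r t) = e^(−0.357×3.773) = 0.2601.
D = 94.61 × (0.3070 − 0.2601) + 0.877 × 0.2601 = 4.443 + 0.2281 = 4.671 mg/L.
DO = C_s − D = 9.02 − 4.671 = 4.349 mg/L.

DO ≈ 4.35 mg/L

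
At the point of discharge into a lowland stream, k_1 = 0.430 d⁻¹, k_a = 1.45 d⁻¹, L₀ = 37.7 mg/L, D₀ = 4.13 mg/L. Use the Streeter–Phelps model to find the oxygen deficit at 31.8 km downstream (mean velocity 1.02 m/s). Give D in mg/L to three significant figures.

D ≈ 6.64 mg/L

Travel time t = x/v = 31.8 km / (1.02 m/s) = 31800 m / 1.02 m/s = 31180 s = 0.3608 d.
k_1 L₀/(k_a−k_1) = 0.430×37.7/(1.45−0.430) = 16.21/1.020 = 15.89 mg/L.
e^(−k_1 t) = e^(−0.430×0.3608) = 0.8563; e^(−k_a t) = e^(−1.45×0.3608) = 0.5926.
D = 15.89 × (0.8563 − 0.5926) + 4.13 × 0.5926 = 4.190 + 2.447 = 6.638 mg/L.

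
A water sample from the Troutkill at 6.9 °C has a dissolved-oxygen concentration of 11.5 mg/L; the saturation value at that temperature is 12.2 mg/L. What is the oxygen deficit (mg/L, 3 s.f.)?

D = C_s − C = 12.2 − 11.5 = 0.700 mg/L.

D ≈ 0.700 mg/L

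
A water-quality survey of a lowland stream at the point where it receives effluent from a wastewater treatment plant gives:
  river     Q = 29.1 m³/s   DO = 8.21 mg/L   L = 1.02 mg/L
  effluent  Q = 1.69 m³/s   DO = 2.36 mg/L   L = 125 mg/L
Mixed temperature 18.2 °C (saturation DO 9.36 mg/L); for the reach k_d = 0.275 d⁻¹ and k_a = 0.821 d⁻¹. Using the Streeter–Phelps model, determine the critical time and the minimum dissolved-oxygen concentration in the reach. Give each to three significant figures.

Mixed DO = (29.1×8.21 + 1.69×2.36)/(29.1+1.69) = 242.9/30.79 = 7.889 mg/L.
Mixed L₀ = (29.1×1.02 + 1.69×125)/(30.79) = 240.9/30.79 = 7.825 mg/L.
Initial deficit D₀ = C_s − DO₀ = 9.36 − 7.889 = 1.471 mg/L.
t_c = (1/0.5460) ln[(0.821/0.275)(1 − 1.471×0.5460/(0.275×7.825))] = 1.832 × ln(1.871) = 1.147 d.
D_c = (0.275/0.821) × 7.825 × e^(−0.275×1.147) = 0.3350 × 7.825 × 0.7294 = 1.912 mg/L.
Minimum DO = 9.36 − 1.912 = 7.448 mg/L.

t_c ≈ 1.15 d; minimum DO ≈ 7.45 mg/L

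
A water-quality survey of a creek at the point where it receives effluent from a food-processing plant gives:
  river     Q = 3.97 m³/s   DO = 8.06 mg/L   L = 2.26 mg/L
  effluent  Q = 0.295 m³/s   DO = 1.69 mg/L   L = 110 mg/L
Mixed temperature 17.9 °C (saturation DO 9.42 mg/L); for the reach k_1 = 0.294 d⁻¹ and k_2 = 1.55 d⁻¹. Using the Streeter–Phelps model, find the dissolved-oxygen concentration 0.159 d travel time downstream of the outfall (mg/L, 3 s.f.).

DO ≈ 7.62 mg/L

Mixed DO = (3.97×8.06 + 0.295×1.69)/(3.97+0.295) = 32.50/4.265 = 7.619 mg/L.
Mixed L₀ = (3.97×2.26 + 0.295×110)/(4.265) = 41.42/4.265 = 9.712 mg/L.
Initial deficit D₀ = C_s − DO₀ = 9.42 − 7.619 = 1.801 mg/L.
D(0.159) = [0.294×9.712/(1.55−0.294)](e^(−0.294×0.159) − e^(−1.55×0.159)) + 1.801 e^(−1.55×0.159)
= 2.273 × (0.9543 − 0.7816) + 1.801 × 0.7816 = 1.800 mg/L.
DO = 9.42 − 1.800 = 7.620 mg/L.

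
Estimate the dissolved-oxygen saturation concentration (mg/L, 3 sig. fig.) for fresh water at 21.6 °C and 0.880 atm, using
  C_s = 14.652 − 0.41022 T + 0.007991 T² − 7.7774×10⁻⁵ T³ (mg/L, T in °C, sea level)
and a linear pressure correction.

C_s ≈ 7.69 mg/L

At sea level: C_s = 14.652 − 0.41022×21.6 + 0.007991×21.6² − 7.7774×10⁻⁵×21.6³ = 8.736 mg/L.
Pressure correction: C_s' = 8.736 × 0.880 = 7.687 mg/L.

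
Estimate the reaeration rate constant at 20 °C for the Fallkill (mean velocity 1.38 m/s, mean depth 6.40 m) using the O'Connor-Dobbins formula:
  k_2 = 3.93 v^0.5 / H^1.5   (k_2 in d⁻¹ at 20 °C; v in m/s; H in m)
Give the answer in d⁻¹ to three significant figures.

k_2 ≈ 0.285 d⁻¹

k_2 = 3.93 × 1.38^0.5 / 6.40^1.5 = 3.93 × 1.175 / 16.19 = 0.2851 d⁻¹.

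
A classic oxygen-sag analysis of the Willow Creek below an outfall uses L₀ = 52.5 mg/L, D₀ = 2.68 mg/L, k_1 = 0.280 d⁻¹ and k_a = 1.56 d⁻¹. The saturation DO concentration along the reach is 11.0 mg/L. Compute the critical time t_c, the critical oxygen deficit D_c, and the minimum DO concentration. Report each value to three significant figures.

t_c ≈ 1.13 d; D_c ≈ 6.86 mg/L; min DO ≈ 4.14 mg/L

At the critical point dD/dt = 0, so k_1 L₀ e^(−k_1 t) = k_a D. Substituting D(t) from the Streeter–Phelps equation and solving for t gives
t_c = ln[(k_a/k_1)(1 − D₀(k_a−k_1)/(k_1 L₀))] / (k_a−k_1).
Here k_a−k_1 = 1.280 d⁻¹ and 1 − D₀(k_a−k_1)/(k_1 L₀) = 1 − 2.68×1.280/(0.280×52.5) = 0.7666, so
t_c = ln(5.571 × 0.7666) / 1.280 = 1.452 / 1.280 = 1.134 d.
L(t_c) = L₀ e^(−k_1 t_c) = 52.5 × 0.7279 = 38.21 mg/L, and at the critical point k_a D_c = k_1 L, so D_c = (0.280/1.56) × 38.21 = 6.859 mg/L.
Minimum DO = C_s − D_c = 11.0 − 6.859 = 4.141 mg/L.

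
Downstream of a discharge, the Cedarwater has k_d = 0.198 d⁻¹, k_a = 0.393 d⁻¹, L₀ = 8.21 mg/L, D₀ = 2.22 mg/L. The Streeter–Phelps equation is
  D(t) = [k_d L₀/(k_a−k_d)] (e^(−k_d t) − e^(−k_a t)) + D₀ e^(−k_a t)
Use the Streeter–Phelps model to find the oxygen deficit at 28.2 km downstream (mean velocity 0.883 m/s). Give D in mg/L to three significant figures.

Travel time t = x/v = 28.2 km / (0.883 m/s) = 28200 m / 0.883 m/s = 31940 s = 0.3696 d.
k_d L₀/(k_a−k_d) = 0.198×8.21/(0.393−0.198) = 1.626/0.1950 = 8.336 mg/L.
e^(−k_d t) = e^(−0.198×0.3696) = 0.9294; e^(−k_a t) = e^(−0.393×0.3696) = 0.8648.
D = 8.336 × (0.9294 − 0.8648) + 2.22 × 0.8648 = 0.5388 + 1.920 = 2.459 mg/L.

D ≈ 2.46 mg/L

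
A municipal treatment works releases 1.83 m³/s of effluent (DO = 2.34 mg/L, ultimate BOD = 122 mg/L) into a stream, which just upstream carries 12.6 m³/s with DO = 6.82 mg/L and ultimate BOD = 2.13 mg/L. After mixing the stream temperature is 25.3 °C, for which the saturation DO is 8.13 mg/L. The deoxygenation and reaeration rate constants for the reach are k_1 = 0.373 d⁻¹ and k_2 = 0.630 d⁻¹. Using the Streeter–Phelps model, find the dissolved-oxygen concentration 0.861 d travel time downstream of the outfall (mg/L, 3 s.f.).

Mixed DO = (12.6×6.82 + 1.83×2.34)/(12.6+1.83) = 90.21/14.43 = 6.252 mg/L.
Mixed L₀ = (12.6×2.13 + 1.83×122)/(14.43) = 250.1/14.43 = 17.33 mg/L.
Initial deficit D₀ = C_s − DO₀ = 8.13 − 6.252 = 1.878 mg/L.
D(0.861) = [0.373×17.33/(0.630−0.373)](e^(−0.373×0.861) − e^(−0.630×0.861)) + 1.878 e^(−0.630×0.861)
= 25.15 × (0.7253 − 0.5813) + 1.878 × 0.5813 = 4.714 mg/L.
DO = 8.13 − 4.714 = 3.416 mg/L.

DO ≈ 3.42 mg/L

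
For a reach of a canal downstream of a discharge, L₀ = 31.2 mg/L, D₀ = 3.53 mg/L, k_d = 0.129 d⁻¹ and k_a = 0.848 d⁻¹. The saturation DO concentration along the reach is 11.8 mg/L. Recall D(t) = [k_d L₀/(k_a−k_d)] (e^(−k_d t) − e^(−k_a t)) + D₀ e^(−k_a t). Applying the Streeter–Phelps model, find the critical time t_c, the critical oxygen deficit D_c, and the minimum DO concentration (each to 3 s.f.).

At the critical point dD/dt = 0, so k_d L₀ e^(−k_d t) = k_a D. Substituting D(t) from the Streeter–Phelps equation and solving for t gives
t_c = ln[(k_a/k_d)(1 − D₀(k_a−k_d)/(k_d L₀))] / (k_a−k_d).
Here k_a−k_d = 0.7190 d⁻¹ and 1 − D₀(k_a−k_d)/(k_d L₀) = 1 − 3.53×0.7190/(0.129×31.2) = 0.3694, so
t_c = ln(6.574 × 0.3694) / 0.7190 = 0.8872 / 0.7190 = 1.234 d.
D_c = (k_d/k_a) L₀ e^(−k_d t_c) = (0.129/0.848) × 31.2 × e^(−0.129×1.234) = 0.1521 × 31.2 × 0.8528 = 4.048 mg/L.
Minimum DO = C_s − D_c = 11.8 − 4.048 = 7.752 mg/L.

t_c ≈ 1.23 d; D_c ≈ 4.05 mg/L; min DO ≈ 7.75 mg/L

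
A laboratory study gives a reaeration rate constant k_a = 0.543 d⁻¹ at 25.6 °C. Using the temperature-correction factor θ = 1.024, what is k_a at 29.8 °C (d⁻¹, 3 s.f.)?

k_a ≈ 0.600 d⁻¹

k_a(T₂) = k_a(T₁) · θ^(T₂−T₁) = 0.543 × 1.024^(29.8−25.6)
= 0.543 × 1.024^4.20 = 0.543 × 1.105 = 0.5999 d⁻¹.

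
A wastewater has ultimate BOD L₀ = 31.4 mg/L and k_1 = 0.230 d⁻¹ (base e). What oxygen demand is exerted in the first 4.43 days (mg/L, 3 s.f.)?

y ≈ 20.1 mg/L

y_t = L₀(1 − e^(−k_1 t)) = 31.4 × (1 − e^(−0.230×4.43))
= 31.4 × (1 − 0.3610) = 31.4 × 0.6390 = 20.06 mg/L.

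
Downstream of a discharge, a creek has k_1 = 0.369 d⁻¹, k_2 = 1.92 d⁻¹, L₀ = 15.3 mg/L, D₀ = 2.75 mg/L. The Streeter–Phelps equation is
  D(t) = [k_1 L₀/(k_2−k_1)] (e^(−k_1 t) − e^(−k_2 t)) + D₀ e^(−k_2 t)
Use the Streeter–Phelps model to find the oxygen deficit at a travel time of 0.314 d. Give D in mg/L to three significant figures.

k_1 L₀/(k_2−k_1) = 0.369×15.3/(1.92−0.369) = 5.646/1.551 = 3.640 mg/L.
e^(−k_1 t) = e^(−0.369×0.3140) = 0.8906; e^(−k_2 t) = e^(−1.92×0.3140) = 0.5472.
D = 3.640 × (0.8906 − 0.5472) + 2.75 × 0.5472 = 1.250 + 1.505 = 2.755 mg/L.

D ≈ 2.75 mg/L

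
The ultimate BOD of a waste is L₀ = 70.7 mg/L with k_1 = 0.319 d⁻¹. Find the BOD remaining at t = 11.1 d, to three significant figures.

L_t = L₀ e^(−k_1 t) = 70.7 × e^(−0.319×11.1) = 70.7 × 0.02899 = 2.049 mg/L.

L ≈ 2.05 mg/L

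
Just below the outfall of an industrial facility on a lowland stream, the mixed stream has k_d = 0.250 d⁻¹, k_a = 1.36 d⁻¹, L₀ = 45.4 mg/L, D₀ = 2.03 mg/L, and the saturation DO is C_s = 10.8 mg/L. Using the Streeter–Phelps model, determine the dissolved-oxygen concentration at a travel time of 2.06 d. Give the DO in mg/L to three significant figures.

k_d L₀/(k_a−k_d) = 0.250×45.4/(1.36−0.250) = 11.35/1.110 = 10.23 mg/L.
e^(−k_d t) = e^(−0.250×2.060) = 0.5975; e^(−k_a t) = e^(−1.36×2.060) = 0.06071.
D = 10.23 × (0.5975 − 0.06071) + 2.03 × 0.06071 = 5.489 + 0.1232 = 5.612 mg/L.
DO = C_s − D = 10.8 − 5.612 = 5.188 mg/L.

DO ≈ 5.19 mg/L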